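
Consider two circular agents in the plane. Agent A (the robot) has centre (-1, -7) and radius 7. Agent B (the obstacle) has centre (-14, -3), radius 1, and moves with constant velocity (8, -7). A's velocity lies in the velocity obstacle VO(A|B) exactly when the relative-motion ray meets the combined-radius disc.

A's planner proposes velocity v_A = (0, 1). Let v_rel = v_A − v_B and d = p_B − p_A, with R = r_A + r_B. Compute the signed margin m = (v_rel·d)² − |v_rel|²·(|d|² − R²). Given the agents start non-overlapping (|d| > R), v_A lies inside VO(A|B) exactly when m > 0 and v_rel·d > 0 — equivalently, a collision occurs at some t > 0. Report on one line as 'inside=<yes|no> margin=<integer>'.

d = (-13, 4),  |d|² = 185;  R = 7+1 = 8,  c = 185−8² = 121
v_rel = (-8, 8),  |v_rel|² = 128;  v_rel·d = (-8)·(-13) + (8)·(4) = 136
128·t² − 272·t + 121 = 0  ⇒  m = 136² − 128·121 = 3008
m = 3008 > 0,  v_rel·d = 136 > 0  ⇒  inside

inside=yes margin=3008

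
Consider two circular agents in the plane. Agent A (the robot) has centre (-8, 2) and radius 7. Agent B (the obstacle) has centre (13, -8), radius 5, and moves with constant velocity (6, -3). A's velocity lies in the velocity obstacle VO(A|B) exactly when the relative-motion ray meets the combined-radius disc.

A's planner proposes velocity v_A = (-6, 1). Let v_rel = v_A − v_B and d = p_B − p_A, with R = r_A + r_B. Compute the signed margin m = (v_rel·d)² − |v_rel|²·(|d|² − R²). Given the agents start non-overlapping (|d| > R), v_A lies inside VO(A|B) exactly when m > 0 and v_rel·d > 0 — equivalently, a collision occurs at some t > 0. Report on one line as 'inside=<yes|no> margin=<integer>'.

d = (21, -10),  |d|² = 541;  R = 7+5 = 12,  c = 541−12² = 397
v_rel = (-12, 4),  |v_rel|² = 160;  v_rel·d = (-12)·(21) + (4)·(-10) = -292
160·t² + 584·t + 397 = 0  ⇒  m = (-292)² − 160·397 = 21744
m = 21744 > 0,  v_rel·d = -292 < 0  ⇒  outside

inside=no margin=21744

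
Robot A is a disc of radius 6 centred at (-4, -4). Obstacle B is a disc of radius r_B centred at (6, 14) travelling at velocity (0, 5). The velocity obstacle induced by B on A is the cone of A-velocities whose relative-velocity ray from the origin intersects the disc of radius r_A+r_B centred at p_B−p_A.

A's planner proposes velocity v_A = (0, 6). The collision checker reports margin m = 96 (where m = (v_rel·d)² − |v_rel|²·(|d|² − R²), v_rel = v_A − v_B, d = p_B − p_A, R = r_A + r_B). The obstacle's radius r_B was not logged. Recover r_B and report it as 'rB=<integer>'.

m = 96
d = (10, 18);  v_rel = (0, 1),  |v_rel|² = 1
v_rel×d = (0)·(18) − (1)·(10) = -10
since m = R²·1 − (-10)²:  R² = (100 + 96) / 1 = 196
R = √196 = 14  ⇒  r_B = 14 − 6 = 8

rB=8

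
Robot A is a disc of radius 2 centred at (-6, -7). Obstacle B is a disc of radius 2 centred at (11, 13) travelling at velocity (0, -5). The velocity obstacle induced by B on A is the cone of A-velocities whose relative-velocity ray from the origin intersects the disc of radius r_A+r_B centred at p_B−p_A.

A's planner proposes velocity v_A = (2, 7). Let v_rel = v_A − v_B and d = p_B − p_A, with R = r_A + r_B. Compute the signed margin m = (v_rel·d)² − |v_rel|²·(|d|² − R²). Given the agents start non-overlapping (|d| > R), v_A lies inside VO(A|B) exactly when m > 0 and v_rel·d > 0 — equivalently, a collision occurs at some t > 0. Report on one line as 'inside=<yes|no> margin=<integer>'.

d = (17, 20),  |d|² = 689;  R = 2+2 = 4,  c = 689−4² = 673
v_rel = (2, 12),  |v_rel|² = 148;  v_rel·d = (2)·(17) + (12)·(20) = 274
148·t² − 548·t + 673 = 0  ⇒  m = 274² − 148·673 = -24528
m = -24528 < 0,  v_rel·d = 274 > 0  ⇒  outside

inside=no margin=-24528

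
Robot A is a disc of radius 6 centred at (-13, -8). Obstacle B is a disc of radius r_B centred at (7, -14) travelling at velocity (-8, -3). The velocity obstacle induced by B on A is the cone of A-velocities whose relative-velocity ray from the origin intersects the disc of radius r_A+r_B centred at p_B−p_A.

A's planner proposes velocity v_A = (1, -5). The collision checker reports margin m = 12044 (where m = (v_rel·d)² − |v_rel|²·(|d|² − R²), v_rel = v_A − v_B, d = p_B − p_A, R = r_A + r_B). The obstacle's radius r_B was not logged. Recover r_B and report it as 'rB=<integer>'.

m = 12044
d = (20, -6);  v_rel = (9, -2),  |v_rel|² = 85
v_rel×d = (9)·(-6) − (-2)·(20) = -14
since m = R²·85 − (-14)²:  R² = (196 + 12044) / 85 = 144
R = √144 = 12  ⇒  r_B = 12 − 6 = 6

rB=6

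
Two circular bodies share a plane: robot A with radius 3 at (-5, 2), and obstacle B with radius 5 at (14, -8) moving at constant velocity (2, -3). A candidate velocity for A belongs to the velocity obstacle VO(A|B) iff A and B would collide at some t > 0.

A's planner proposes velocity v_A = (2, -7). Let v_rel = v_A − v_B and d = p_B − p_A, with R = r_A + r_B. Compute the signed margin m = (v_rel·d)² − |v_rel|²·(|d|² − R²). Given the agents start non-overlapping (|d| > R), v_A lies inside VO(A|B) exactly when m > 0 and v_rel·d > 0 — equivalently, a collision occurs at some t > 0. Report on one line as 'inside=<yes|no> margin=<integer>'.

d = (19, -10),  |d|² = 461;  R = 3+5 = 8,  c = 461−8² = 397
v_rel = (0, -4),  |v_rel|² = 16;  v_rel·d = (0)·(19) + (-4)·(-10) = 40
16·t² − 80·t + 397 = 0  ⇒  m = 40² − 16·397 = -4752
m = -4752 < 0,  v_rel·d = 40 > 0  ⇒  outside

inside=no margin=-4752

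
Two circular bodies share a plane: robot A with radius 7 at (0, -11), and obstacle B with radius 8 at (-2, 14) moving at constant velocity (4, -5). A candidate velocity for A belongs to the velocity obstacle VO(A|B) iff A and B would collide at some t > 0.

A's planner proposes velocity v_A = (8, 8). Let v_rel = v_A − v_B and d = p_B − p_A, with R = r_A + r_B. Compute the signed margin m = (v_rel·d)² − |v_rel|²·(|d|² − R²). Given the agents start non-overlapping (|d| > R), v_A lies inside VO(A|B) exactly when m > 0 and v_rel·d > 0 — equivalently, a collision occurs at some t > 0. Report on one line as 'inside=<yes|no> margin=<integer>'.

d = (-2, 25),  |d|² = 629;  R = 7+8 = 15,  c = 629−15² = 404
v_rel = (4, 13),  |v_rel|² = 185;  v_rel·d = (4)·(-2) + (13)·(25) = 317
185·t² − 634·t + 404 = 0  ⇒  m = 317² − 185·404 = 25749
m = 25749 > 0,  v_rel·d = 317 > 0  ⇒  inside

inside=yes margin=25749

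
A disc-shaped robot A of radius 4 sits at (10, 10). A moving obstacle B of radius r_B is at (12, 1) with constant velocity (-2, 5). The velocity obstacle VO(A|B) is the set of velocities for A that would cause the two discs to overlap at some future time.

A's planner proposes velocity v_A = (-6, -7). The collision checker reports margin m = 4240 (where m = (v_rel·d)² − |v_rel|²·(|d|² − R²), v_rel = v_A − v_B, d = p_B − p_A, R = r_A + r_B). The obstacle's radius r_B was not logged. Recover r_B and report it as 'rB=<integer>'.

m = 4240
d = (2, -9);  v_rel = (-4, -12),  |v_rel|² = 160
v_rel×d = (-4)·(-9) − (-12)·(2) = 60
since m = R²·160 − 60²:  R² = (3600 + 4240) / 160 = 49
R = √49 = 7  ⇒  r_B = 7 − 4 = 3

rB=3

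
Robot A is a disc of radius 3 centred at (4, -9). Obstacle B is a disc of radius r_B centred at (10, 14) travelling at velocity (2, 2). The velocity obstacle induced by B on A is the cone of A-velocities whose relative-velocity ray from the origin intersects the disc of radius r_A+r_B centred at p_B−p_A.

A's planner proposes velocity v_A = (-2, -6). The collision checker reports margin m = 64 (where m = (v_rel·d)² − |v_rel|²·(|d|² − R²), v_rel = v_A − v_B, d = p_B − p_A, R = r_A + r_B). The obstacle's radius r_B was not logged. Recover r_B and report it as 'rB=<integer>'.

m = 64
d = (6, 23);  v_rel = (-4, -8),  |v_rel|² = 80
v_rel×d = (-4)·(23) − (-8)·(6) = -44
since m = R²·80 − (-44)²:  R² = (1936 + 64) / 80 = 25
R = √25 = 5  ⇒  r_B = 5 − 3 = 2

rB=2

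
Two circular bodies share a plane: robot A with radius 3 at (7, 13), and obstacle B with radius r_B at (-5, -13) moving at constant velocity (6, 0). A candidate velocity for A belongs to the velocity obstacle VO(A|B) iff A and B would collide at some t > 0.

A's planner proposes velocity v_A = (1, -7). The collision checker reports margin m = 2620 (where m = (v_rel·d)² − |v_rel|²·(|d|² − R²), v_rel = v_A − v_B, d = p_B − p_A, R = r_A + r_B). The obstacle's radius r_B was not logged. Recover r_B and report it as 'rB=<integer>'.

m = 2620
d = (-12, -26);  v_rel = (-5, -7),  |v_rel|² = 74
v_rel×d = (-5)·(-26) − (-7)·(-12) = 46
since m = R²·74 − 46²:  R² = (2116 + 2620) / 74 = 64
R = √64 = 8  ⇒  r_B = 8 − 3 = 5

rB=5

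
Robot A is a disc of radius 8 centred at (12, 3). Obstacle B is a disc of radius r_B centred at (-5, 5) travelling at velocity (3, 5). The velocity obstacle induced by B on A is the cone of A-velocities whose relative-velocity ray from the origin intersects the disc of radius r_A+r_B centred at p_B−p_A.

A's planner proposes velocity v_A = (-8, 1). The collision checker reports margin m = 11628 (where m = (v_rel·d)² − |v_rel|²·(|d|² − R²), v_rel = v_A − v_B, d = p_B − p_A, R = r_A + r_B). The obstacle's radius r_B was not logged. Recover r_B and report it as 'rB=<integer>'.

m = 11628
d = (-17, 2);  v_rel = (-11, -4),  |v_rel|² = 137
v_rel×d = (-11)·(2) − (-4)·(-17) = -90
since m = R²·137 − (-90)²:  R² = (8100 + 11628) / 137 = 144
R = √144 = 12  ⇒  r_B = 12 − 8 = 4

rB=4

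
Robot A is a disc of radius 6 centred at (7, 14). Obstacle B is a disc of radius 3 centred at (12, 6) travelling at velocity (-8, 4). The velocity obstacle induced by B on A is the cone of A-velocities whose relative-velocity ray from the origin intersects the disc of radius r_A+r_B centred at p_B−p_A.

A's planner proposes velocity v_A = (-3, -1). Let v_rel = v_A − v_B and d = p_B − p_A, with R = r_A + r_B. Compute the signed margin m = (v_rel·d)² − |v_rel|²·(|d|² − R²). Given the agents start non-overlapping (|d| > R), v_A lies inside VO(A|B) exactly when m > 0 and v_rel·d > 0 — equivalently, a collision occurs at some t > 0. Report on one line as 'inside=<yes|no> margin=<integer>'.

d = (5, -8),  |d|² = 89;  R = 6+3 = 9,  c = 89−9² = 8
v_rel = (5, -5),  |v_rel|² = 50;  v_rel·d = (5)·(5) + (-5)·(-8) = 65
50·t² − 130·t + 8 = 0  ⇒  m = 65² − 50·8 = 3825
m = 3825 > 0,  v_rel·d = 65 > 0  ⇒  inside

inside=yes margin=3825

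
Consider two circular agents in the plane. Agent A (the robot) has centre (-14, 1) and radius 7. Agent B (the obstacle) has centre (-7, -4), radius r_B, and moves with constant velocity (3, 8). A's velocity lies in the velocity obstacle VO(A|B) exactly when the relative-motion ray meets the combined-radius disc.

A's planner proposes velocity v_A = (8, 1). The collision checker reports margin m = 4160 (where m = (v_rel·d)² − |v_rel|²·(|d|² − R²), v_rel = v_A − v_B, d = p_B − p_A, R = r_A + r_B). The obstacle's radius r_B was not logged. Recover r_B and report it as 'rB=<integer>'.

m = 4160
d = (7, -5);  v_rel = (5, -7),  |v_rel|² = 74
v_rel×d = (5)·(-5) − (-7)·(7) = 24
since m = R²·74 − 24²:  R² = (576 + 4160) / 74 = 64
R = √64 = 8  ⇒  r_B = 8 − 7 = 1

rB=1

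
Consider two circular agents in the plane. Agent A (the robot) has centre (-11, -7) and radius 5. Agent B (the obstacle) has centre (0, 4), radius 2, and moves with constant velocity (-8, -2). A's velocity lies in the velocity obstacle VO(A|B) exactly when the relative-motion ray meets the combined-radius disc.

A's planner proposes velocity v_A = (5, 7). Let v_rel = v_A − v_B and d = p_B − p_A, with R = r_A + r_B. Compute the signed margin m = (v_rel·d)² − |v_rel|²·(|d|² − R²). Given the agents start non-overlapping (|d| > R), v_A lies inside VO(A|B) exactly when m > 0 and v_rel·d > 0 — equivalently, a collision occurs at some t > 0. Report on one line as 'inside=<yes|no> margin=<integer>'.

d = (11, 11),  |d|² = 242;  R = 5+2 = 7,  c = 242−7² = 193
v_rel = (13, 9),  |v_rel|² = 250;  v_rel·d = (13)·(11) + (9)·(11) = 242
250·t² − 484·t + 193 = 0  ⇒  m = 242² − 250·193 = 10314
m = 10314 > 0,  v_rel·d = 242 > 0  ⇒  inside

inside=yes margin=10314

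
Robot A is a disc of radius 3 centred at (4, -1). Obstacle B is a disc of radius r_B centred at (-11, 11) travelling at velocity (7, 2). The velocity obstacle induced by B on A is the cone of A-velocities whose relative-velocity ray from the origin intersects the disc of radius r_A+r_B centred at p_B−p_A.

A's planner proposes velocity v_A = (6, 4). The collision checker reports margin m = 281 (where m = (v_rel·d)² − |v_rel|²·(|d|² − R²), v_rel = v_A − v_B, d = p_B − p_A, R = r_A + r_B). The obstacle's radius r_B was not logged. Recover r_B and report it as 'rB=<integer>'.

m = 281
d = (-15, 12);  v_rel = (-1, 2),  |v_rel|² = 5
v_rel×d = (-1)·(12) − (2)·(-15) = 18
since m = R²·5 − 18²:  R² = (324 + 281) / 5 = 121
R = √121 = 11  ⇒  r_B = 11 − 3 = 8

rB=8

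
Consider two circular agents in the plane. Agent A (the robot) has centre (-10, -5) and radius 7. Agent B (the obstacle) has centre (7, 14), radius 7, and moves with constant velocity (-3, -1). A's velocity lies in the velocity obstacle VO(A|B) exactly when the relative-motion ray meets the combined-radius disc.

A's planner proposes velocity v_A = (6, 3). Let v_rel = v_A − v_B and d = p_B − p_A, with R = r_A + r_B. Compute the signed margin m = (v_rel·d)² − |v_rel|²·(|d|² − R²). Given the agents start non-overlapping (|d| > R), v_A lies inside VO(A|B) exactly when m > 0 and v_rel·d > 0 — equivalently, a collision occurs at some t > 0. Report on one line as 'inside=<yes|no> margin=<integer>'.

d = (17, 19),  |d|² = 650;  R = 7+7 = 14,  c = 650−14² = 454
v_rel = (9, 4),  |v_rel|² = 97;  v_rel·d = (9)·(17) + (4)·(19) = 229
97·t² − 458·t + 454 = 0  ⇒  m = 229² − 97·454 = 8403
m = 8403 > 0,  v_rel·d = 229 > 0  ⇒  inside

inside=yes margin=8403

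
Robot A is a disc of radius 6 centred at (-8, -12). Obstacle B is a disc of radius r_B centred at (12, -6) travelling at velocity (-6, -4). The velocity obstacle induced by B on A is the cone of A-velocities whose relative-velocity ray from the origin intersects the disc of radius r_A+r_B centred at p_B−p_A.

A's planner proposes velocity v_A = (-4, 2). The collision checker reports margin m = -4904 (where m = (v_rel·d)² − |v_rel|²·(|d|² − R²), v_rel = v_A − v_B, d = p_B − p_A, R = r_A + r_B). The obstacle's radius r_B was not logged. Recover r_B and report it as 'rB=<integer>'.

m = -4904
d = (20, 6);  v_rel = (2, 6),  |v_rel|² = 40
v_rel×d = (2)·(6) − (6)·(20) = -108
since m = R²·40 − (-108)²:  R² = (11664 + -4904) / 40 = 169
R = √169 = 13  ⇒  r_B = 13 − 6 = 7

rB=7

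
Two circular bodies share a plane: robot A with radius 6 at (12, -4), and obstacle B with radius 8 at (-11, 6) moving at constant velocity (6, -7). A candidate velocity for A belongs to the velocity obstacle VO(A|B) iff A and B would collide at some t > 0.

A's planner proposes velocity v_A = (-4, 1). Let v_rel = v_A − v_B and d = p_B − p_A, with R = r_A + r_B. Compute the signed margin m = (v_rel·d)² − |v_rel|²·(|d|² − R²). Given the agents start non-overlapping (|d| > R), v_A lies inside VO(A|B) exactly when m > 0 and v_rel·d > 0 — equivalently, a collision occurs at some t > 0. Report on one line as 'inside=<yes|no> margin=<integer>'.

d = (-23, 10),  |d|² = 629;  R = 6+8 = 14,  c = 629−14² = 433
v_rel = (-10, 8),  |v_rel|² = 164;  v_rel·d = (-10)·(-23) + (8)·(10) = 310
164·t² − 620·t + 433 = 0  ⇒  m = 310² − 164·433 = 25088
m = 25088 > 0,  v_rel·d = 310 > 0  ⇒  inside

inside=yes margin=25088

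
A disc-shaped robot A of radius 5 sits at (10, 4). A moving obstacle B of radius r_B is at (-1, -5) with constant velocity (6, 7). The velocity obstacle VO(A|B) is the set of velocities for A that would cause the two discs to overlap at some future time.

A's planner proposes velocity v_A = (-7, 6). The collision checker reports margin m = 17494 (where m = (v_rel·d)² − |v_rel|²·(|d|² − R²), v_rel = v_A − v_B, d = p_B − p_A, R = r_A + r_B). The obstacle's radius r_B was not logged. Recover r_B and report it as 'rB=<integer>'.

m = 17494
d = (-11, -9);  v_rel = (-13, -1),  |v_rel|² = 170
v_rel×d = (-13)·(-9) − (-1)·(-11) = 106
since m = R²·170 − 106²:  R² = (11236 + 17494) / 170 = 169
R = √169 = 13  ⇒  r_B = 13 − 5 = 8

rB=8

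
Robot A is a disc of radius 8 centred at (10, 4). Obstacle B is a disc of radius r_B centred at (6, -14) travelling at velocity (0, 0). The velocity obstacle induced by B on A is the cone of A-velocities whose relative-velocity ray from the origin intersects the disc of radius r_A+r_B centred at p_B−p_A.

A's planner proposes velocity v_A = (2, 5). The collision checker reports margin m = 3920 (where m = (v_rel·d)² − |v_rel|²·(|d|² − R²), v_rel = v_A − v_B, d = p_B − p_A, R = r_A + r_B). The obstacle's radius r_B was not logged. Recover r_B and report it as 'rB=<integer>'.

m = 3920
d = (-4, -18);  v_rel = (2, 5),  |v_rel|² = 29
v_rel×d = (2)·(-18) − (5)·(-4) = -16
since m = R²·29 − (-16)²:  R² = (256 + 3920) / 29 = 144
R = √144 = 12  ⇒  r_B = 12 − 8 = 4

rB=4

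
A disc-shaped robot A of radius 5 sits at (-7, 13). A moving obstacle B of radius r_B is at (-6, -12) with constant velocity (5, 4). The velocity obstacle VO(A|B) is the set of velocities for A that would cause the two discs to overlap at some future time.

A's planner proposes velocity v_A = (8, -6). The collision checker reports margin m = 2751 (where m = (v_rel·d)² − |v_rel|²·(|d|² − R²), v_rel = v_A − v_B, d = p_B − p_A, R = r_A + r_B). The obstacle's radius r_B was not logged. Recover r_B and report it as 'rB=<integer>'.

m = 2751
d = (1, -25);  v_rel = (3, -10),  |v_rel|² = 109
v_rel×d = (3)·(-25) − (-10)·(1) = -65
since m = R²·109 − (-65)²:  R² = (4225 + 2751) / 109 = 64
R = √64 = 8  ⇒  r_B = 8 − 5 = 3

rB=3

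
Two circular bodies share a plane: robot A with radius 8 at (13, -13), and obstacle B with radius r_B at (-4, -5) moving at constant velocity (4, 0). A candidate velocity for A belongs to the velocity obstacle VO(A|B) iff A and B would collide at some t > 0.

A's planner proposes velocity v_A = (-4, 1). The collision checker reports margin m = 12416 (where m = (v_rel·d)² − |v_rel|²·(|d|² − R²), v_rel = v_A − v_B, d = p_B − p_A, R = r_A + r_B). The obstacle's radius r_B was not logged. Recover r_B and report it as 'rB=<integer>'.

m = 12416
d = (-17, 8);  v_rel = (-8, 1),  |v_rel|² = 65
v_rel×d = (-8)·(8) − (1)·(-17) = -47
since m = R²·65 − (-47)²:  R² = (2209 + 12416) / 65 = 225
R = √225 = 15  ⇒  r_B = 15 − 8 = 7

rB=7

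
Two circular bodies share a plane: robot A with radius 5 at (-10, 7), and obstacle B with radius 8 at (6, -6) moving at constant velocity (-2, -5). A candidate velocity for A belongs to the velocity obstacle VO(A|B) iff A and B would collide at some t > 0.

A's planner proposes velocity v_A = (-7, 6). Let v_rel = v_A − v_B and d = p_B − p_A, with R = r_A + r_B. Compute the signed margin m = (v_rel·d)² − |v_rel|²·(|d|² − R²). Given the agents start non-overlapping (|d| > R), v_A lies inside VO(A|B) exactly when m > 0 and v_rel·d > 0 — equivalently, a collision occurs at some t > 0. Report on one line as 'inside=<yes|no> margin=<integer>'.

d = (16, -13),  |d|² = 425;  R = 5+8 = 13,  c = 425−13² = 256
v_rel = (-5, 11),  |v_rel|² = 146;  v_rel·d = (-5)·(16) + (11)·(-13) = -223
146·t² + 446·t + 256 = 0  ⇒  m = (-223)² − 146·256 = 12353
m = 12353 > 0,  v_rel·d = -223 < 0  ⇒  outside

inside=no margin=12353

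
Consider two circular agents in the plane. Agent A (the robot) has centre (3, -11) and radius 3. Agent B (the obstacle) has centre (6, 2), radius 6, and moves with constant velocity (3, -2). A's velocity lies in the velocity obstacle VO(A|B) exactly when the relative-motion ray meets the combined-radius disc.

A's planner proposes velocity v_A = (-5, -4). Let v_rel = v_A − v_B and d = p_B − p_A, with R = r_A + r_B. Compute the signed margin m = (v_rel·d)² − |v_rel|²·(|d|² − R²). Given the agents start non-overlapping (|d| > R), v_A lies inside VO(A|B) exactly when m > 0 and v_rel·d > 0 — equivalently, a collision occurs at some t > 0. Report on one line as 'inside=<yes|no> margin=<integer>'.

d = (3, 13),  |d|² = 178;  R = 3+6 = 9,  c = 178−9² = 97
v_rel = (-8, -2),  |v_rel|² = 68;  v_rel·d = (-8)·(3) + (-2)·(13) = -50
68·t² + 100·t + 97 = 0  ⇒  m = (-50)² − 68·97 = -4096
m = -4096 < 0,  v_rel·d = -50 < 0  ⇒  outside

inside=no margin=-4096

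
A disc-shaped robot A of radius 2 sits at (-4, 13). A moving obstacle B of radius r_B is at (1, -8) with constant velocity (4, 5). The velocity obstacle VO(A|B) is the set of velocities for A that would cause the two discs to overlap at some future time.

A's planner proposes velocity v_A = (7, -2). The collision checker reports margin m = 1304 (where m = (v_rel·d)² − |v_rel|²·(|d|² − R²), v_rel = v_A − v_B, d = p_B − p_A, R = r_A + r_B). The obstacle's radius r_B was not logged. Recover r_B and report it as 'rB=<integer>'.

m = 1304
d = (5, -21);  v_rel = (3, -7),  |v_rel|² = 58
v_rel×d = (3)·(-21) − (-7)·(5) = -28
since m = R²·58 − (-28)²:  R² = (784 + 1304) / 58 = 36
R = √36 = 6  ⇒  r_B = 6 − 2 = 4

rB=4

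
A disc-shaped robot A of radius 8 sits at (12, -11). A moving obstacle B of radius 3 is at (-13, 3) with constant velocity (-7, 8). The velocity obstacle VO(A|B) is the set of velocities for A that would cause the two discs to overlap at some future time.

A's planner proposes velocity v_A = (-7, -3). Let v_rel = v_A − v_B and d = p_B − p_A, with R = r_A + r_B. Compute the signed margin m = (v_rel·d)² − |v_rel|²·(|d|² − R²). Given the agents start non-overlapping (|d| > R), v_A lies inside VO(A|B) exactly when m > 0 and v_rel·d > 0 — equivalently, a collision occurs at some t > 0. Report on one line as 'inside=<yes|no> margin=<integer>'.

d = (-25, 14),  |d|² = 821;  R = 8+3 = 11,  c = 821−11² = 700
v_rel = (0, -11),  |v_rel|² = 121;  v_rel·d = (0)·(-25) + (-11)·(14) = -154
121·t² + 308·t + 700 = 0  ⇒  m = (-154)² − 121·700 = -60984
m = -60984 < 0,  v_rel·d = -154 < 0  ⇒  outside

inside=no margin=-60984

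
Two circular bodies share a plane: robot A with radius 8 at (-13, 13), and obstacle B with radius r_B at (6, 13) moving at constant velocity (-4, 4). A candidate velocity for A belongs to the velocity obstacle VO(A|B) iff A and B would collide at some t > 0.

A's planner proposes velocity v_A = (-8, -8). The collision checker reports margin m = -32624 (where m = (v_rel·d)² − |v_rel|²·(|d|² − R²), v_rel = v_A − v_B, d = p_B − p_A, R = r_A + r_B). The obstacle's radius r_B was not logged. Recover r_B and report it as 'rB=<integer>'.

m = -32624
d = (19, 0);  v_rel = (-4, -12),  |v_rel|² = 160
v_rel×d = (-4)·(0) − (-12)·(19) = 228
since m = R²·160 − 228²:  R² = (51984 + -32624) / 160 = 121
R = √121 = 11  ⇒  r_B = 11 − 8 = 3

rB=3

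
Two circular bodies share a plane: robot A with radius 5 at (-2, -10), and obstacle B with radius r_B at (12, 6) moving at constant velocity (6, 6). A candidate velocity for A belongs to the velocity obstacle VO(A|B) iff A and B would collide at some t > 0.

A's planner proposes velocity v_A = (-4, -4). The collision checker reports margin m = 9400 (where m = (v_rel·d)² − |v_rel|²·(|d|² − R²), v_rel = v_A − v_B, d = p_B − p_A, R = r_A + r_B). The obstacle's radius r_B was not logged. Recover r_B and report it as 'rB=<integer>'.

m = 9400
d = (14, 16);  v_rel = (-10, -10),  |v_rel|² = 200
v_rel×d = (-10)·(16) − (-10)·(14) = -20
since m = R²·200 − (-20)²:  R² = (400 + 9400) / 200 = 49
R = √49 = 7  ⇒  r_B = 7 − 5 = 2

rB=2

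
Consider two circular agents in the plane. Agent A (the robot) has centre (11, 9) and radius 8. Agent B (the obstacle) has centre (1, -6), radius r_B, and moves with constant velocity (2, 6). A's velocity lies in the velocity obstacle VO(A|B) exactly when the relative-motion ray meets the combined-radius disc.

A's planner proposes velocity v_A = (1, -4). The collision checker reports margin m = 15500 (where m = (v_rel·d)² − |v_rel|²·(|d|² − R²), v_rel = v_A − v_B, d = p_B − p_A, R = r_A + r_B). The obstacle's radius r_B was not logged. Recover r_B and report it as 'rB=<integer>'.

m = 15500
d = (-10, -15);  v_rel = (-1, -10),  |v_rel|² = 101
v_rel×d = (-1)·(-15) − (-10)·(-10) = -85
since m = R²·101 − (-85)²:  R² = (7225 + 15500) / 101 = 225
R = √225 = 15  ⇒  r_B = 15 − 8 = 7

rB=7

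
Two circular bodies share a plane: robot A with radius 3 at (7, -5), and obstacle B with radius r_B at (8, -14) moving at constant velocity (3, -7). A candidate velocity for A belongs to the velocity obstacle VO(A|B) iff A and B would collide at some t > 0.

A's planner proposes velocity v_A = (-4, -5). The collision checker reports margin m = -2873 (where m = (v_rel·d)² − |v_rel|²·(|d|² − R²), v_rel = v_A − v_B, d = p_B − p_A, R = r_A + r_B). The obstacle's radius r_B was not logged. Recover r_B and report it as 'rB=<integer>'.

m = -2873
d = (1, -9);  v_rel = (-7, 2),  |v_rel|² = 53
v_rel×d = (-7)·(-9) − (2)·(1) = 61
since m = R²·53 − 61²:  R² = (3721 + -2873) / 53 = 16
R = √16 = 4  ⇒  r_B = 4 − 3 = 1

rB=1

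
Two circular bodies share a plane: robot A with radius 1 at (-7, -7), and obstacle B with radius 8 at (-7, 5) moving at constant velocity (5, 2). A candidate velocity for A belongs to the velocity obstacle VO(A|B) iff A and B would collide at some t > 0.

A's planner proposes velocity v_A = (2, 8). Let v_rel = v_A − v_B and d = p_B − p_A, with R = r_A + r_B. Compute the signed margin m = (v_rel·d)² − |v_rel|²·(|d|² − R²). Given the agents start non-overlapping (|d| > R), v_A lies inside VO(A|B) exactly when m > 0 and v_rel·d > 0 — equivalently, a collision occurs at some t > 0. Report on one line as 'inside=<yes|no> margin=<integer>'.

d = (0, 12),  |d|² = 144;  R = 1+8 = 9,  c = 144−9² = 63
v_rel = (-3, 6),  |v_rel|² = 45;  v_rel·d = (-3)·(0) + (6)·(12) = 72
45·t² − 144·t + 63 = 0  ⇒  m = 72² − 45·63 = 2349
m = 2349 > 0,  v_rel·d = 72 > 0  ⇒  inside

inside=yes margin=2349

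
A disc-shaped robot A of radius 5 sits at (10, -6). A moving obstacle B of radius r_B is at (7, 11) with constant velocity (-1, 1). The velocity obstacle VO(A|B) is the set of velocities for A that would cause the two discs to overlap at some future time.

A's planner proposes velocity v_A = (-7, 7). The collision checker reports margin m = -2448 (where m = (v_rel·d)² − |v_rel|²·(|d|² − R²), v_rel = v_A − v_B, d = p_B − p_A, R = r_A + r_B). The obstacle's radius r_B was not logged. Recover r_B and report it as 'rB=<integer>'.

m = -2448
d = (-3, 17);  v_rel = (-6, 6),  |v_rel|² = 72
v_rel×d = (-6)·(17) − (6)·(-3) = -84
since m = R²·72 − (-84)²:  R² = (7056 + -2448) / 72 = 64
R = √64 = 8  ⇒  r_B = 8 − 5 = 3

rB=3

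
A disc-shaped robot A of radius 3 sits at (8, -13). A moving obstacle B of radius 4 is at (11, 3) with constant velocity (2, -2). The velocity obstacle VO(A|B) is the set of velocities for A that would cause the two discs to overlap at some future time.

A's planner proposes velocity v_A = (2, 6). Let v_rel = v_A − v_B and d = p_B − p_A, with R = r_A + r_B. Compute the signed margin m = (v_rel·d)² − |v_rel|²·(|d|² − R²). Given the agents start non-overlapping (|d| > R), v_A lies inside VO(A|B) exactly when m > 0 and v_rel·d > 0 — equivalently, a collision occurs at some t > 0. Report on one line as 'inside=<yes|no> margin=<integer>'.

d = (3, 16),  |d|² = 265;  R = 3+4 = 7,  c = 265−7² = 216
v_rel = (0, 8),  |v_rel|² = 64;  v_rel·d = (0)·(3) + (8)·(16) = 128
64·t² − 256·t + 216 = 0  ⇒  m = 128² − 64·216 = 2560
m = 2560 > 0,  v_rel·d = 128 > 0  ⇒  inside

inside=yes margin=2560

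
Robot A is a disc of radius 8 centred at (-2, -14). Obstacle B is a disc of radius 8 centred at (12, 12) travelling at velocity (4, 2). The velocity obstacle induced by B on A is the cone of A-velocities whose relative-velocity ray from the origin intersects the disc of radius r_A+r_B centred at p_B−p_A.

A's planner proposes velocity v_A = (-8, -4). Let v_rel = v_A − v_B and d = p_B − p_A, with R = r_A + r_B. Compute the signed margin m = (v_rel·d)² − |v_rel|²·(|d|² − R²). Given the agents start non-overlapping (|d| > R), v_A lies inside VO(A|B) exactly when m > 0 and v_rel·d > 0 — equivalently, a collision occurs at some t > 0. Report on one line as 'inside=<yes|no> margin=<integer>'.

d = (14, 26),  |d|² = 872;  R = 8+8 = 16,  c = 872−16² = 616
v_rel = (-12, -6),  |v_rel|² = 180;  v_rel·d = (-12)·(14) + (-6)·(26) = -324
180·t² + 648·t + 616 = 0  ⇒  m = (-324)² − 180·616 = -5904
m = -5904 < 0,  v_rel·d = -324 < 0  ⇒  outside

inside=no margin=-5904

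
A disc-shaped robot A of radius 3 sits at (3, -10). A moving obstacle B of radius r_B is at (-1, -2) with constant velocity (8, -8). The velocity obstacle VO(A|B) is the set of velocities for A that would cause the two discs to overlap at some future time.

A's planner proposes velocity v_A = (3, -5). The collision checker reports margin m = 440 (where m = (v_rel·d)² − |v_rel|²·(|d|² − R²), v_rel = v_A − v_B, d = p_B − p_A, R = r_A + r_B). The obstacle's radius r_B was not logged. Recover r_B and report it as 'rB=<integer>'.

m = 440
d = (-4, 8);  v_rel = (-5, 3),  |v_rel|² = 34
v_rel×d = (-5)·(8) − (3)·(-4) = -28
since m = R²·34 − (-28)²:  R² = (784 + 440) / 34 = 36
R = √36 = 6  ⇒  r_B = 6 − 3 = 3

rB=3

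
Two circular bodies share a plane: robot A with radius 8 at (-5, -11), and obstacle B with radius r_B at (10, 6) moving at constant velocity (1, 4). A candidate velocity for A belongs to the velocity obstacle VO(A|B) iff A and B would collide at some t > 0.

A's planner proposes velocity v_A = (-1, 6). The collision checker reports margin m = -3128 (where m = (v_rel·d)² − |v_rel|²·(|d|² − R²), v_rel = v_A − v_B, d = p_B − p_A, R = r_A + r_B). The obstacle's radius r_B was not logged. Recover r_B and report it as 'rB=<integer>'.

m = -3128
d = (15, 17);  v_rel = (-2, 2),  |v_rel|² = 8
v_rel×d = (-2)·(17) − (2)·(15) = -64
since m = R²·8 − (-64)²:  R² = (4096 + -3128) / 8 = 121
R = √121 = 11  ⇒  r_B = 11 − 8 = 3

rB=3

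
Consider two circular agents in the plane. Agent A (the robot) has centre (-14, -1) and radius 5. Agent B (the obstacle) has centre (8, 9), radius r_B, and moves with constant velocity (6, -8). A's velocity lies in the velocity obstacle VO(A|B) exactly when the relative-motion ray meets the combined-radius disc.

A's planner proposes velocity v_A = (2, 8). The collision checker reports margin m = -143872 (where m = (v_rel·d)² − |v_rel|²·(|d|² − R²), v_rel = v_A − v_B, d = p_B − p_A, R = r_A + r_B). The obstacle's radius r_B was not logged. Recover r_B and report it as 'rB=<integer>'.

m = -143872
d = (22, 10);  v_rel = (-4, 16),  |v_rel|² = 272
v_rel×d = (-4)·(10) − (16)·(22) = -392
since m = R²·272 − (-392)²:  R² = (153664 + -143872) / 272 = 36
R = √36 = 6  ⇒  r_B = 6 − 5 = 1

rB=1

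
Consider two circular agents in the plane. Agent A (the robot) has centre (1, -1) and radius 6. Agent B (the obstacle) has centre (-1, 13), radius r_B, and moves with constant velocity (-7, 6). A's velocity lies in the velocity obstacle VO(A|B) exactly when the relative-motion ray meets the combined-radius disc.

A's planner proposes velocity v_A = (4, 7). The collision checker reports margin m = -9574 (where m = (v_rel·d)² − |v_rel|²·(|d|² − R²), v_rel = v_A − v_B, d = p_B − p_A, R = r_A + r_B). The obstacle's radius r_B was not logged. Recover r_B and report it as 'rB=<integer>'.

m = -9574
d = (-2, 14);  v_rel = (11, 1),  |v_rel|² = 122
v_rel×d = (11)·(14) − (1)·(-2) = 156
since m = R²·122 − 156²:  R² = (24336 + -9574) / 122 = 121
R = √121 = 11  ⇒  r_B = 11 − 6 = 5

rB=5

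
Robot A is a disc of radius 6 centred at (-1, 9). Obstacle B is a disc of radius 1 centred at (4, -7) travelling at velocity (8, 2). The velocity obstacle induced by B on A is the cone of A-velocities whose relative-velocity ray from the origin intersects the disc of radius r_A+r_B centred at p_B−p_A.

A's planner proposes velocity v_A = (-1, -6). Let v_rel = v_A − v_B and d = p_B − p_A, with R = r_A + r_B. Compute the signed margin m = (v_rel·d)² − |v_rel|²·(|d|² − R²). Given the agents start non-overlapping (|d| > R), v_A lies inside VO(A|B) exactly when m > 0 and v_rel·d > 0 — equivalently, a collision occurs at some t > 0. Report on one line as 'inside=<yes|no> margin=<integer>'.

d = (5, -16),  |d|² = 281;  R = 6+1 = 7,  c = 281−7² = 232
v_rel = (-9, -8),  |v_rel|² = 145;  v_rel·d = (-9)·(5) + (-8)·(-16) = 83
145·t² − 166·t + 232 = 0  ⇒  m = 83² − 145·232 = -26751
m = -26751 < 0,  v_rel·d = 83 > 0  ⇒  outside

inside=no margin=-26751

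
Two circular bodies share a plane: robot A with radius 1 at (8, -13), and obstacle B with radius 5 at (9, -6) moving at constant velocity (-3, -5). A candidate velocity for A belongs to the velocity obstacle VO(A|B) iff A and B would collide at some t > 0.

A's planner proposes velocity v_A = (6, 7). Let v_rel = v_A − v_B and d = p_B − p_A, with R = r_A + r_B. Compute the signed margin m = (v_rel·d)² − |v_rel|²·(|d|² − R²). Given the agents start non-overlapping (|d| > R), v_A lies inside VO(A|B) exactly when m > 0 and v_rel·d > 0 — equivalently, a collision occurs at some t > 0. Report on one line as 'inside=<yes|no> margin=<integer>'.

d = (1, 7),  |d|² = 50;  R = 1+5 = 6,  c = 50−6² = 14
v_rel = (9, 12),  |v_rel|² = 225;  v_rel·d = (9)·(1) + (12)·(7) = 93
225·t² − 186·t + 14 = 0  ⇒  m = 93² − 225·14 = 5499
m = 5499 > 0,  v_rel·d = 93 > 0  ⇒  inside

inside=yes margin=5499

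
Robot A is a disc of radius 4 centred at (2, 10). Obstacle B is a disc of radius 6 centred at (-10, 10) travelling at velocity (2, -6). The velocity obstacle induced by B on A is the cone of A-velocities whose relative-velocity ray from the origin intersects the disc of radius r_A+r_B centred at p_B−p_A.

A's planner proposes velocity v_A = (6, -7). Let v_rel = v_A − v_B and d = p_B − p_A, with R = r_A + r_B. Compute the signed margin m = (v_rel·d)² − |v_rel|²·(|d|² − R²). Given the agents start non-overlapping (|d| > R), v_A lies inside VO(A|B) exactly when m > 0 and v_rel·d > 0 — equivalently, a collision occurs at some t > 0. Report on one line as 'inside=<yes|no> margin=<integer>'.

d = (-12, 0),  |d|² = 144;  R = 4+6 = 10,  c = 144−10² = 44
v_rel = (4, -1),  |v_rel|² = 17;  v_rel·d = (4)·(-12) + (-1)·(0) = -48
17·t² + 96·t + 44 = 0  ⇒  m = (-48)² − 17·44 = 1556
m = 1556 > 0,  v_rel·d = -48 < 0  ⇒  outside

inside=no margin=1556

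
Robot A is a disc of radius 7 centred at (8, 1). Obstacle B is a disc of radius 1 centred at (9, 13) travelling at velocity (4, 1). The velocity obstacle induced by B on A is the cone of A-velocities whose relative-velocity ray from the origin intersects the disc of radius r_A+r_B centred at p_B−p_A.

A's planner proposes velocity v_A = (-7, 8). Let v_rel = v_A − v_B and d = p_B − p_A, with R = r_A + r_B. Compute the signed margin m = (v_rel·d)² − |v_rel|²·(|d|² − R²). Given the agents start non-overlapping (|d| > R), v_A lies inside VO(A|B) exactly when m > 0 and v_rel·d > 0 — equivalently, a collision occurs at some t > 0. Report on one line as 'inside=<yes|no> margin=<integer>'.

d = (1, 12),  |d|² = 145;  R = 7+1 = 8,  c = 145−8² = 81
v_rel = (-11, 7),  |v_rel|² = 170;  v_rel·d = (-11)·(1) + (7)·(12) = 73
170·t² − 146·t + 81 = 0  ⇒  m = 73² − 170·81 = -8441
m = -8441 < 0,  v_rel·d = 73 > 0  ⇒  outside

inside=no margin=-8441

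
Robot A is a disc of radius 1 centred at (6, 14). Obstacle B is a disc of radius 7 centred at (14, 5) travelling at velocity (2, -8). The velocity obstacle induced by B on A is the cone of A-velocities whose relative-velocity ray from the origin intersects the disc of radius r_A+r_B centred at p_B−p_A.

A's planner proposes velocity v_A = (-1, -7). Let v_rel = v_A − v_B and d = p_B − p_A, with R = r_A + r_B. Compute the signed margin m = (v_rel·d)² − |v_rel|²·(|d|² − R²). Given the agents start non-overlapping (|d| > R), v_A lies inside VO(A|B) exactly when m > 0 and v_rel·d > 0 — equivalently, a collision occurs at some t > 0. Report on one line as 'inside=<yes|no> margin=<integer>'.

d = (8, -9),  |d|² = 145;  R = 1+7 = 8,  c = 145−8² = 81
v_rel = (-3, 1),  |v_rel|² = 10;  v_rel·d = (-3)·(8) + (1)·(-9) = -33
10·t² + 66·t + 81 = 0  ⇒  m = (-33)² − 10·81 = 279
m = 279 > 0,  v_rel·d = -33 < 0  ⇒  outside

inside=no margin=279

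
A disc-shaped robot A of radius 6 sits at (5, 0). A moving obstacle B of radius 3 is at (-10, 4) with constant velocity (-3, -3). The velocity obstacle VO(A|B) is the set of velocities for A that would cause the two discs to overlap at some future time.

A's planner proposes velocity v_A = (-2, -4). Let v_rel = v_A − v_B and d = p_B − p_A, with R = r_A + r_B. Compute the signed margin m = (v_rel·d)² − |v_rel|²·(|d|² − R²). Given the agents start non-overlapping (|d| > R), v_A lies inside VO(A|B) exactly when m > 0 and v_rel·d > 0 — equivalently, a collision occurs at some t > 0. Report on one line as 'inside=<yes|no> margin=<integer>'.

d = (-15, 4),  |d|² = 241;  R = 6+3 = 9,  c = 241−9² = 160
v_rel = (1, -1),  |v_rel|² = 2;  v_rel·d = (1)·(-15) + (-1)·(4) = -19
2·t² + 38·t + 160 = 0  ⇒  m = (-19)² − 2·160 = 41
m = 41 > 0,  v_rel·d = -19 < 0  ⇒  outside

inside=no margin=41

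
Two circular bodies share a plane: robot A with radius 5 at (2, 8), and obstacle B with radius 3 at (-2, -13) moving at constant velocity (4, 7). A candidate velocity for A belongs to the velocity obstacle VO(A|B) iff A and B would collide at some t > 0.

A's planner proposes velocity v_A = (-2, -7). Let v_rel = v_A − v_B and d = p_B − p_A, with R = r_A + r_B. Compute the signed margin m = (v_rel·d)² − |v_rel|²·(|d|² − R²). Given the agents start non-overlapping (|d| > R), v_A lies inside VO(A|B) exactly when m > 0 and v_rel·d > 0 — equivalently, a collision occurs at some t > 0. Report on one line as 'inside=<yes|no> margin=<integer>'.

d = (-4, -21),  |d|² = 457;  R = 5+3 = 8,  c = 457−8² = 393
v_rel = (-6, -14),  |v_rel|² = 232;  v_rel·d = (-6)·(-4) + (-14)·(-21) = 318
232·t² − 636·t + 393 = 0  ⇒  m = 318² − 232·393 = 9948
m = 9948 > 0,  v_rel·d = 318 > 0  ⇒  inside

inside=yes margin=9948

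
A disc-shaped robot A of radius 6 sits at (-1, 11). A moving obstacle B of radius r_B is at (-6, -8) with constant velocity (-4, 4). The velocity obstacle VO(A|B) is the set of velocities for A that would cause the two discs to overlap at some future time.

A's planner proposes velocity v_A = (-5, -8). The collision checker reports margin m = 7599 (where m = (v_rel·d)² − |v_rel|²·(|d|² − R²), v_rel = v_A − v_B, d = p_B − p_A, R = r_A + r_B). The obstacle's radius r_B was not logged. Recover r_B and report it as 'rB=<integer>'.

m = 7599
d = (-5, -19);  v_rel = (-1, -12),  |v_rel|² = 145
v_rel×d = (-1)·(-19) − (-12)·(-5) = -41
since m = R²·145 − (-41)²:  R² = (1681 + 7599) / 145 = 64
R = √64 = 8  ⇒  r_B = 8 − 6 = 2

rB=2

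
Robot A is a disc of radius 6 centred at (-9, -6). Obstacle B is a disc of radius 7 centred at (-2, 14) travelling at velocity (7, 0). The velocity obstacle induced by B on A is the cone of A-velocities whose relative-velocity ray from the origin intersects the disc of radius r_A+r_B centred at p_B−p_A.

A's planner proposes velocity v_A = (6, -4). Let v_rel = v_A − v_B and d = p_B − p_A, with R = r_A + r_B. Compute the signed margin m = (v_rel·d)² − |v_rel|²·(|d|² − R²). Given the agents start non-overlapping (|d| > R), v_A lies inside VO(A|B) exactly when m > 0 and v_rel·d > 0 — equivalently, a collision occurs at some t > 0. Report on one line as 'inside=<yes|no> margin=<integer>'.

d = (7, 20),  |d|² = 449;  R = 6+7 = 13,  c = 449−13² = 280
v_rel = (-1, -4),  |v_rel|² = 17;  v_rel·d = (-1)·(7) + (-4)·(20) = -87
17·t² + 174·t + 280 = 0  ⇒  m = (-87)² − 17·280 = 2809
m = 2809 > 0,  v_rel·d = -87 < 0  ⇒  outside

inside=no margin=2809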